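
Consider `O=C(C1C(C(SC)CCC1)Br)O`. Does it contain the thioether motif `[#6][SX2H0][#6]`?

Yes

The pattern [#6][SX2H0][#6] describes an aliphatic sulfur bridging two carbons with no H on the sulfur — a thioether.
The molecule carries a methylthio ether (-SCH3), whose atoms satisfy every constraint of the query, so the pattern matches.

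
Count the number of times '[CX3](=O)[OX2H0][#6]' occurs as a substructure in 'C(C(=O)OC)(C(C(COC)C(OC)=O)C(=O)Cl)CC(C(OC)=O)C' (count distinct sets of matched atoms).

3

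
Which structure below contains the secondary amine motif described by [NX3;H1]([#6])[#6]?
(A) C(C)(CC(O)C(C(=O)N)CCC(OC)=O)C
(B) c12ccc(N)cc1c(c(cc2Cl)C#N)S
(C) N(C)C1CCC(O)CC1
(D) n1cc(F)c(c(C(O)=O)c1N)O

C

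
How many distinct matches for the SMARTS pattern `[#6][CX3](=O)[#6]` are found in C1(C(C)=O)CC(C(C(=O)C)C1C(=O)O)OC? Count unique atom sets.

2

[#6][CX3](=O)[#6] is the SMARTS for a ketone: a carbonyl carbon (no H) flanked by two carbons.
The molecule carries 2 separate instances of an acetyl/ketone group (-C(=O)CH3) meeting every constraint; each maps to a distinct set of atoms, giving 2 matches.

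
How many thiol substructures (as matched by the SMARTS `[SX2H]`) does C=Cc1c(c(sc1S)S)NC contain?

2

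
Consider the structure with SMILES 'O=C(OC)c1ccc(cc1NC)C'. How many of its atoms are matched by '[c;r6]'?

The query [c;r6] means: aromatic carbon that belongs to a six-membered ring.
Check the 13 heavy atoms by environment: 6× c (aromatic, in 6-ring) → match; 4× C (acyclic) → no; 2× O (acyclic) → no; 1× N (acyclic) → no.
That gives 6 matching atoms.

6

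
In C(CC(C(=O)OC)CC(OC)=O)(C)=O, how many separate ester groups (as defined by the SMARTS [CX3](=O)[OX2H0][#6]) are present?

2

[CX3](=O)[OX2H0][#6] is the SMARTS for an ester: a carbonyl carbon bonded to an oxygen that is itself bonded to carbon (no H on that O).
The molecule carries 2 separate instances of a methyl-ester group (-C(=O)OCH3) meeting every constraint; each maps to a distinct set of atoms, giving 2 matches.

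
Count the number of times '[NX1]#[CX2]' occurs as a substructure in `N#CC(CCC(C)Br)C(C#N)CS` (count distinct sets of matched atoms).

[NX1]#[CX2] is the SMARTS for a nitrile: a nitrogen triple-bonded to a two-connected carbon.
The molecule carries 2 separate instances of a nitrile (-C#N) meeting every constraint; each maps to a distinct set of atoms, giving 2 matches.

2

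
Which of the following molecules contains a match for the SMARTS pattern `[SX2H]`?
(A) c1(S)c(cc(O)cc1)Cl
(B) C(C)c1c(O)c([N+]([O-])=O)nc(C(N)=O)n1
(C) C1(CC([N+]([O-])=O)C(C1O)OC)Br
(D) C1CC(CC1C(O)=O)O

A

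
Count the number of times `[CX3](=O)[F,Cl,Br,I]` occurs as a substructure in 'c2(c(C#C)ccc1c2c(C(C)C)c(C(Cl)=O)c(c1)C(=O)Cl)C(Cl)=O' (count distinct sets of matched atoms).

[CX3](=O)[F,Cl,Br,I] is the SMARTS for an acyl halide: a carbonyl carbon bonded to a halogen.
The molecule carries 3 separate instances of an acyl chloride (-C(=O)Cl) meeting every constraint; each maps to a distinct set of atoms, giving 3 matches.

3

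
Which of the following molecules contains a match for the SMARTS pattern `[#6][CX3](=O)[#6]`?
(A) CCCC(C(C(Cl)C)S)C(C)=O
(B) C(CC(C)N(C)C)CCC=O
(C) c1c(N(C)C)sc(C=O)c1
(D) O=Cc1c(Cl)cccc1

A

[#6][CX3](=O)[#6] describes a carbonyl carbon (no H) flanked by two carbons (a ketone).
(A) contains an acetyl/ketone group (-C(=O)CH3), which satisfies every atom and bond constraint.
(B) has an aldehyde (-CHO) but the carbonyl carbon has H1, so it is not flanked by two carbons.
(C) has an aldehyde (-CHO) but the carbonyl carbon has H1, so it is not flanked by two carbons.
(D) has an aldehyde (-CHO) but the carbonyl carbon has H1, so it is not flanked by two carbons.
So the answer is (A).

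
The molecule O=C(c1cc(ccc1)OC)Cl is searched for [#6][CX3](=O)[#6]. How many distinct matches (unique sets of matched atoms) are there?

0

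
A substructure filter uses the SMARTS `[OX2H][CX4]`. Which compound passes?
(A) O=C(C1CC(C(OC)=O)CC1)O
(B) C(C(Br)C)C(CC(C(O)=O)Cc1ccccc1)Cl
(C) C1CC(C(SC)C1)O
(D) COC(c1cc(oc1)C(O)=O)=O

[OX2H][CX4] describes a hydroxyl oxygen bound to an sp3 (X4) carbon (an aliphatic alcohol).
(A) has a carboxylic acid group (-C(=O)OH) but the -OH is on a CX3 carbonyl carbon, not a CX4 carbon.
(B) has a carboxylic acid group (-C(=O)OH) but the -OH is on a CX3 carbonyl carbon, not a CX4 carbon.
(C) contains a hydroxyl group (-OH), which satisfies every atom and bond constraint.
(D) has a carboxylic acid group (-C(=O)OH) but the -OH is on a CX3 carbonyl carbon, not a CX4 carbon.
So the answer is (C).

C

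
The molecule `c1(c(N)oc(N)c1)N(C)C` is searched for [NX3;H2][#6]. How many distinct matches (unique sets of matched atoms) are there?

[NX3;H2][#6] is the SMARTS for a primary amine: a trivalent nitrogen with two H attached to carbon.
The molecule carries 2 separate instances of a primary amino group (-NH2) meeting every constraint; each maps to a distinct set of atoms, giving 2 matches.

2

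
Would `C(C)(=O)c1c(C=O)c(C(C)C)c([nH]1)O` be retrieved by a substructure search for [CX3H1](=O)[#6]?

The pattern [CX3H1](=O)[#6] describes an sp2 carbon with one H, double-bonded to O and single-bonded to carbon — an aldehyde.
The molecule carries an aldehyde (-CHO), whose atoms satisfy every constraint of the query, so the pattern matches.

Yes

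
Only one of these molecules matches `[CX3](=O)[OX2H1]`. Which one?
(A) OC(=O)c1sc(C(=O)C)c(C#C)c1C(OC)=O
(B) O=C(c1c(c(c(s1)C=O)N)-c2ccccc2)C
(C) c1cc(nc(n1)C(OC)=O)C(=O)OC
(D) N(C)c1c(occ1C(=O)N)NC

A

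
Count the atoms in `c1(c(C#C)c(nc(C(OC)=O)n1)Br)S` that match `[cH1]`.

0

Check the 14 heavy atoms by environment: 2× n (aromatic, H0) → no; 4× c (aromatic, H0) → no; 2× C (H0) → no; 1× C (H1) → no; 1× S (H1) → no; 2× O (H0) → no; 1× C (H3) → no; 1× Br (H0) → no.
No environment satisfies the query, so 0 matching atoms.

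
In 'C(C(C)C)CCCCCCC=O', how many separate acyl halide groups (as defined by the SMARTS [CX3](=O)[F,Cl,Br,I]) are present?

0

[CX3](=O)[F,Cl,Br,I] is the SMARTS for an acyl halide: a carbonyl carbon bonded to a halogen.
No fragment in the molecule satisfies every constraint, giving 0 matches.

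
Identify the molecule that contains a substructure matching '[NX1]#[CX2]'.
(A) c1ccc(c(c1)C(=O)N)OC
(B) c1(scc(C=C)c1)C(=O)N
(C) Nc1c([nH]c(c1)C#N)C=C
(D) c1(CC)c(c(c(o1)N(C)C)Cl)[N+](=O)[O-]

C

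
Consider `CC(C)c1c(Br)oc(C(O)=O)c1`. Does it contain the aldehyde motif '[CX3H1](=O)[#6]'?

No

The pattern [CX3H1](=O)[#6] describes an sp2 carbon with one H, double-bonded to O and single-bonded to carbon — an aldehyde.
The closest candidate here is a carboxylic acid group (-C(=O)OH), but the carbonyl carbon has H0 and is bonded to O, not H1. No other fragment satisfies the full query, so there is no match.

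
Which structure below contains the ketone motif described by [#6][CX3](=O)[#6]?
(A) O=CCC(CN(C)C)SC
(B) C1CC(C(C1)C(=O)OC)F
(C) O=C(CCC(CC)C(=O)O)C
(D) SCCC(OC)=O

C

[#6][CX3](=O)[#6] describes a carbonyl carbon (no H) flanked by two carbons (a ketone).
(A) has an aldehyde (-CHO) but the carbonyl carbon has H1, so it is not flanked by two carbons.
(B) has a methyl-ester group (-C(=O)OCH3) but one neighbour of the carbonyl carbon is O, not C.
(C) contains an acetyl/ketone group (-C(=O)CH3), which satisfies every atom and bond constraint.
(D) has a methyl-ester group (-C(=O)OCH3) but one neighbour of the carbonyl carbon is O, not C.
So the answer is (C).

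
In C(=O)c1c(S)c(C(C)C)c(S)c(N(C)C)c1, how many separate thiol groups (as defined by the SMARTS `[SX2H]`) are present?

[SX2H] is the SMARTS for a thiol: an aliphatic sulfur with two connections, one being H.
The molecule carries 2 separate instances of a thiol (-SH) meeting every constraint; each maps to a distinct set of atoms, giving 2 matches.

2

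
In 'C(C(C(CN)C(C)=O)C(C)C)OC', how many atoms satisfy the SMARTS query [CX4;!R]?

9

The query [CX4;!R] means: aliphatic carbon with four total connections, not in a ring.
Check the 13 heavy atoms by environment: 9× C (X4, acyclic) → match; 1× C (X3, acyclic) → no; 1× O (X1, acyclic) → no; 1× N (X3, acyclic) → no; 1× O (X2, acyclic) → no.
That gives 9 matching atoms.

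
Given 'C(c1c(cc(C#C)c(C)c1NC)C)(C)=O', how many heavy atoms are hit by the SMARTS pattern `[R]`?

6

Check the 15 heavy atoms by environment: 6× c (aromatic, in 6-ring) → match; 7× C (acyclic) → no; 1× N (acyclic) → no; 1× O (acyclic) → no.
That gives 6 matching atoms.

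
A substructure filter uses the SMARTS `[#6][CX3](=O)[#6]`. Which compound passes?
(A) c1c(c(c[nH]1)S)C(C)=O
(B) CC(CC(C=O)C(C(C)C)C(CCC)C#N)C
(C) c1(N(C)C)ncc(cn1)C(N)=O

A

[#6][CX3](=O)[#6] describes a carbonyl carbon (no H) flanked by two carbons (a ketone).
(A) contains an acetyl/ketone group (-C(=O)CH3), which satisfies every atom and bond constraint.
(B) has an aldehyde (-CHO) but the carbonyl carbon has H1, so it is not flanked by two carbons.
(C) has a primary amide (-C(=O)NH2) but one neighbour of the carbonyl carbon is N, not C.
So the answer is (A).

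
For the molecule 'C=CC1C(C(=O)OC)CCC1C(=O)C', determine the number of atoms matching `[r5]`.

The query [r5] means: r5 matches atoms in a five-membered ring.
Check the 14 heavy atoms by environment: 5× C (in 5-ring) → match; 6× C (acyclic) → no; 3× O (acyclic) → no.
That gives 5 matching atoms.

5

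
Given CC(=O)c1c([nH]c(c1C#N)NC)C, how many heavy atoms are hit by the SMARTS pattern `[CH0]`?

2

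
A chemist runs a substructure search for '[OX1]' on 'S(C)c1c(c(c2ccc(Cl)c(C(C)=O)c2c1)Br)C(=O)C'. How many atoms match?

2

Check the 20 heavy atoms by environment: 10× c (aromatic, X3) → no; 2× C (X3) → no; 2× O (X1) → match; 3× C (X4) → no; 1× Cl (X1) → no; 1× Br (X1) → no; 1× S (X2) → no.
That gives 2 matching atoms.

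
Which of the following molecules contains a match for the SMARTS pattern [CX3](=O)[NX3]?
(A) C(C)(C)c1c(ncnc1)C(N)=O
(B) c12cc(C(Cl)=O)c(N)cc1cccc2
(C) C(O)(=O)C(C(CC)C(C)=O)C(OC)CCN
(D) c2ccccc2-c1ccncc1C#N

[CX3](=O)[NX3] describes a carbonyl carbon bonded to a trivalent nitrogen (an amide).
(A) contains a primary amide (-C(=O)NH2), which satisfies every atom and bond constraint.
(B) has a primary amino group (-NH2) but the -NH2 is not attached to a carbonyl carbon.
(C) has a carboxylic acid group (-C(=O)OH) but the carbonyl is bonded to O, not to an NX3 nitrogen.
(D) has a nitrile (-C#N) but the nitrile N is NX1 (triple-bonded), not NX3.
So the answer is (A).

A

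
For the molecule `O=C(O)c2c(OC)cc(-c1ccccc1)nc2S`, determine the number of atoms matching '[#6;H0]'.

6

Check the 18 heavy atoms by environment: 1× n (aromatic, H0) → no; 5× c (aromatic, H0) → match; 6× c (aromatic, H1) → no; 1× C (H0) → match; 2× O (H0) → no; 1× O (H1) → no; 1× S (H1) → no; 1× C (H3) → no.
Summing the matching environments: 5 + 1 = 6 matching atoms.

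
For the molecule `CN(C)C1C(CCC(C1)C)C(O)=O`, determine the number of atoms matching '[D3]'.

5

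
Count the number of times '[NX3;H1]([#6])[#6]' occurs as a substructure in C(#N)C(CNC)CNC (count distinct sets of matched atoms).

2

[NX3;H1]([#6])[#6] is the SMARTS for a secondary amine: a trivalent nitrogen with one H, bonded to two carbons.
The molecule carries 2 separate instances of an N-methylamino group (-NHCH3) meeting every constraint; each maps to a distinct set of atoms, giving 2 matches.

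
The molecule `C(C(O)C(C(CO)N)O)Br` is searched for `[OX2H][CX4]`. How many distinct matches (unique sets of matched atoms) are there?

3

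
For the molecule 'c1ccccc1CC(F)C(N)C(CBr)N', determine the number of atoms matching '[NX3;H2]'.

The query [NX3;H2] means: aliphatic N with 3 total connections, two of them H — an -NH2 nitrogen (amine or amide).
Check the 15 heavy atoms by environment: 2× C (H2, X4) → no; 3× C (H1, X4) → no; 2× N (H2, X3) → match; 1× c (aromatic, H0, X3) → no; 5× c (aromatic, H1, X3) → no; 1× Br (H0, X1) → no; 1× F (H0, X1) → no.
That gives 2 matching atoms.

2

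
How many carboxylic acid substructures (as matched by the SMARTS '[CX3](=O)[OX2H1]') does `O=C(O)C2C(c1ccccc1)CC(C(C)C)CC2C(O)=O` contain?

[CX3](=O)[OX2H1] is the SMARTS for a carboxylic acid: an sp2 carbon double-bonded to O and single-bonded to an -OH oxygen.
The molecule carries 2 separate instances of a carboxylic acid group (-C(=O)OH) meeting every constraint; each maps to a distinct set of atoms, giving 2 matches.

2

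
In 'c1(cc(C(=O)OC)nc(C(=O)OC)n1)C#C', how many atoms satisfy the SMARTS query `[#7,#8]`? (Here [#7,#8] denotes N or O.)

6

The query [#7,#8] means: nitrogen or oxygen (comma = OR).
Check the 16 heavy atoms by environment: 2× n (aromatic) → match; 4× c (aromatic) → no; 6× C → no; 4× O → match.
Summing the matching environments: 2 + 4 = 6 matching atoms.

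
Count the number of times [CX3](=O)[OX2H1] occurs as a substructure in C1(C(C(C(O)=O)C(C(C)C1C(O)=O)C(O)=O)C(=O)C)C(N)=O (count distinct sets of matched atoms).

3

[CX3](=O)[OX2H1] is the SMARTS for a carboxylic acid: an sp2 carbon double-bonded to O and single-bonded to an -OH oxygen.
The molecule carries 3 separate instances of a carboxylic acid group (-C(=O)OH) meeting every constraint; each maps to a distinct set of atoms, giving 3 matches.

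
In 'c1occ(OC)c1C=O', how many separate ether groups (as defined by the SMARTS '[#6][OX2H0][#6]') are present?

1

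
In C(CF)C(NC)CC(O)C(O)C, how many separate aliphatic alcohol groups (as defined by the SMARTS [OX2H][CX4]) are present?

2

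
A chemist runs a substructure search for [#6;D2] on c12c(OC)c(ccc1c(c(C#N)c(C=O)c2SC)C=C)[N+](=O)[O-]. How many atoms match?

5

The query [#6;D2] means: any carbon bonded to exactly two heavy atoms.
Check the 23 heavy atoms by environment: 8× c (aromatic, D3) → no; 2× c (aromatic, D2) → match; 1× O (D2) → no; 3× C (D1) → no; 3× C (D2) → match; 1× N (D1) → no; 2× O (D1) → no; 1× N (charge +1, D3) → no; 1× O (charge -1, D1) → no; 1× S (D2) → no.
Summing the matching environments: 2 + 3 = 5 matching atoms.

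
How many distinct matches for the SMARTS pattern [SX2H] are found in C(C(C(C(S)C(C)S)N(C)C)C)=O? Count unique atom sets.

2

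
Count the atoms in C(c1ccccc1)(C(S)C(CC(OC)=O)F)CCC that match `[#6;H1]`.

Check the 19 heavy atoms by environment: 3× C (H2) → no; 3× C (H1) → match; 2× C (H3) → no; 1× F (H0) → no; 1× c (aromatic, H0) → no; 5× c (aromatic, H1) → match; 1× S (H1) → no; 1× C (H0) → no; 2× O (H0) → no.
Summing the matching environments: 3 + 5 = 8 matching atoms.

8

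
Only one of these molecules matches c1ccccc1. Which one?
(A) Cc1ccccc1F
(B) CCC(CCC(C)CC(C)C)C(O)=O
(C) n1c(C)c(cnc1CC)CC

A

c1ccccc1 describes six aromatic carbons in a ring (a benzene ring).
(A) contains the required atom environment, so the pattern matches.
(B) has a methyl group (-CH3) but no six-membered all-carbon aromatic ring is present.
(C) has a methyl group (-CH3) but no six-membered all-carbon aromatic ring is present.
So the answer is (A).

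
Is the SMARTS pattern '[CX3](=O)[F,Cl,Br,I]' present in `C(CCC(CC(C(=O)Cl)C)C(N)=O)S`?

The pattern [CX3](=O)[F,Cl,Br,I] describes a carbonyl carbon bonded to a halogen — an acyl halide.
The molecule carries an acyl chloride (-C(=O)Cl), whose atoms satisfy every constraint of the query, so the pattern matches.

Yes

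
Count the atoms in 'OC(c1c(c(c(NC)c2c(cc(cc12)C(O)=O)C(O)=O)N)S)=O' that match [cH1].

2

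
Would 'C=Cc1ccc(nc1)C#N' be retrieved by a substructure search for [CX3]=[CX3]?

The pattern [CX3]=[CX3] describes a non-aromatic C=C double bond between two sp2 carbons — an alkene.
The molecule carries a vinyl group (-CH=CH2), whose atoms satisfy every constraint of the query, so the pattern matches.

Yes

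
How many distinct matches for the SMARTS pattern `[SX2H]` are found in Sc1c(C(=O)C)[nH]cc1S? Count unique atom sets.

2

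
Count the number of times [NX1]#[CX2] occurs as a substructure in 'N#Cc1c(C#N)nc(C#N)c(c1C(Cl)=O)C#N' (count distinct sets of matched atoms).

4

[NX1]#[CX2] is the SMARTS for a nitrile: a nitrogen triple-bonded to a two-connected carbon.
The molecule carries 4 separate instances of a nitrile (-C#N) meeting every constraint; each maps to a distinct set of atoms, giving 4 matches.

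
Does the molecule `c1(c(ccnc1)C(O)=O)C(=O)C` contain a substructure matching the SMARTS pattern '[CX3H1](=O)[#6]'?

No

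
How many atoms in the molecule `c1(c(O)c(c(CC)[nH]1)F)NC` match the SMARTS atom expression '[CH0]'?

0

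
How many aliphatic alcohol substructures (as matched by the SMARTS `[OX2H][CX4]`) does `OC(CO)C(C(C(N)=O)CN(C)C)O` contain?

3

[OX2H][CX4] is the SMARTS for an aliphatic alcohol: a hydroxyl oxygen bound to an sp3 (X4) carbon.
The molecule carries 3 separate instances of a hydroxyl group (-OH) meeting every constraint; each maps to a distinct set of atoms, giving 3 matches.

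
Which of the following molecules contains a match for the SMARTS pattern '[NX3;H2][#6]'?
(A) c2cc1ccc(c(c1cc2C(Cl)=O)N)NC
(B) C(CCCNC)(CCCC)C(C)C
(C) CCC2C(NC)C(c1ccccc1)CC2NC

A

[NX3;H2][#6] describes a trivalent nitrogen with two H attached to carbon (a primary amine).
(A) contains a primary amino group (-NH2), which satisfies every atom and bond constraint.
(B) has an N-methylamino group (-NHCH3) but the nitrogen bears two carbons and only one H (H1), not H2.
(C) has an N-methylamino group (-NHCH3) but the nitrogen bears two carbons and only one H (H1), not H2.
So the answer is (A).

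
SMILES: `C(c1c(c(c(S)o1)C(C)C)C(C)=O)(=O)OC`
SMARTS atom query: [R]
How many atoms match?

5

Check the 16 heavy atoms by environment: 1× o (aromatic, in 5-ring) → match; 4× c (aromatic, in 5-ring) → match; 7× C (acyclic) → no; 3× O (acyclic) → no; 1× S (acyclic) → no.
Summing the matching environments: 1 + 4 = 5 matching atoms.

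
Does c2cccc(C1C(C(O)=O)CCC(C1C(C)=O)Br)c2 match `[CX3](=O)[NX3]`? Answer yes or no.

No

The pattern [CX3](=O)[NX3] describes a carbonyl carbon bonded to a trivalent nitrogen — an amide.
The closest candidate here is a carboxylic acid group (-C(=O)OH), but the carbonyl is bonded to O, not to an NX3 nitrogen. No other fragment satisfies the full query, so there is no match.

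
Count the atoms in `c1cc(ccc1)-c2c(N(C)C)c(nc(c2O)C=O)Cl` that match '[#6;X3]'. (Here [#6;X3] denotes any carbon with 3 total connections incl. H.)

12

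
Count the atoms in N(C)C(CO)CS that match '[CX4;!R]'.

The query [CX4;!R] means: aliphatic carbon with four total connections, not in a ring.
Check the 7 heavy atoms by environment: 4× C (X4, acyclic) → match; 1× S (X2, acyclic) → no; 1× N (X3, acyclic) → no; 1× O (X2, acyclic) → no.
That gives 4 matching atoms.

4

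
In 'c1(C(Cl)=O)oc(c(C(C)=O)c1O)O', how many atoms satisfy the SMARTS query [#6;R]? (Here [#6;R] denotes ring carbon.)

4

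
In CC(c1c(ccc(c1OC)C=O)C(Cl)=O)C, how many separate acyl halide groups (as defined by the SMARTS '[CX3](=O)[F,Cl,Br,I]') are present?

[CX3](=O)[F,Cl,Br,I] is the SMARTS for an acyl halide: a carbonyl carbon bonded to a halogen.
Exactly one fragment in the molecule meets all constraints, giving 1 match.

1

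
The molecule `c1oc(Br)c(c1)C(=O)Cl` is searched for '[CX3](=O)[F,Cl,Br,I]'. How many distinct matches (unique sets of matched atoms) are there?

1

[CX3](=O)[F,Cl,Br,I] is the SMARTS for an acyl halide: a carbonyl carbon bonded to a halogen.
Exactly one fragment in the molecule meets all constraints, giving 1 match.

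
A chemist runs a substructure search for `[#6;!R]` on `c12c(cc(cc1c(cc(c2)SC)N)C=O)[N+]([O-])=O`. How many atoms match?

2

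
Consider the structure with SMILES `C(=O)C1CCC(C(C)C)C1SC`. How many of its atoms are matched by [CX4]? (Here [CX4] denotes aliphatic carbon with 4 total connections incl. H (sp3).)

9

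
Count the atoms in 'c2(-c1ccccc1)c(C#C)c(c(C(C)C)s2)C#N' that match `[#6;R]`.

10

The query [#6;R] means: carbon that is part of a ring.
Check the 18 heavy atoms by environment: 1× s (aromatic, in 5-ring) → no; 4× c (aromatic, in 5-ring) → match; 6× C (acyclic) → no; 1× N (acyclic) → no; 6× c (aromatic, in 6-ring) → match.
Summing the matching environments: 4 + 6 = 10 matching atoms.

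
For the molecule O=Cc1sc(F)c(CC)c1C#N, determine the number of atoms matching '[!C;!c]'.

4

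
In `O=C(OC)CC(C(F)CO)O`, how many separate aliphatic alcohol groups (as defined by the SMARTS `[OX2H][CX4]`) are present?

[OX2H][CX4] is the SMARTS for an aliphatic alcohol: a hydroxyl oxygen bound to an sp3 (X4) carbon.
The molecule carries 2 separate instances of a hydroxyl group (-OH) meeting every constraint; each maps to a distinct set of atoms, giving 2 matches.

2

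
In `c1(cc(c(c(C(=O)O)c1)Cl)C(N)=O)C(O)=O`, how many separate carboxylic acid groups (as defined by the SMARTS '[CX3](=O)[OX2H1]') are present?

[CX3](=O)[OX2H1] is the SMARTS for a carboxylic acid: an sp2 carbon double-bonded to O and single-bonded to an -OH oxygen.
The molecule carries 2 separate instances of a carboxylic acid group (-C(=O)OH) meeting every constraint; each maps to a distinct set of atoms, giving 2 matches.

2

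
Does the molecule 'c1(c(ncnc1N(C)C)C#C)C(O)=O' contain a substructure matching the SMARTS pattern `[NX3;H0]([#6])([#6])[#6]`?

Yes

The pattern [NX3;H0]([#6])([#6])[#6] describes a trivalent nitrogen with no H, bonded to three carbons — a tertiary amine.
The molecule carries a dimethylamino group (-N(CH3)2), whose atoms satisfy every constraint of the query, so the pattern matches.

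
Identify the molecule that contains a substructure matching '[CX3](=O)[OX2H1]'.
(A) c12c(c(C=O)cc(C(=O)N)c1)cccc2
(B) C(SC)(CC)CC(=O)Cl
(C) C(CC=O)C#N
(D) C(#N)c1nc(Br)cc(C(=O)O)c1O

[CX3](=O)[OX2H1] describes an sp2 carbon double-bonded to O and single-bonded to an -OH oxygen (a carboxylic acid).
(A) has a primary amide (-C(=O)NH2) but the carbonyl is bonded to N, not to an -OH oxygen.
(B) has an acyl chloride (-C(=O)Cl) but the carbonyl is bonded to Cl, not to an -OH oxygen.
(C) has an aldehyde (-CHO) but there is no singly-bonded oxygen on the carbonyl carbon.
(D) contains a carboxylic acid group (-C(=O)OH), which satisfies every atom and bond constraint.
So the answer is (D).

D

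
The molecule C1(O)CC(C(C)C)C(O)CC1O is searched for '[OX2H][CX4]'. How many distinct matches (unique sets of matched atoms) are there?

3

[OX2H][CX4] is the SMARTS for an aliphatic alcohol: a hydroxyl oxygen bound to an sp3 (X4) carbon.
The molecule carries 3 separate instances of a hydroxyl group (-OH) meeting every constraint; each maps to a distinct set of atoms, giving 3 matches.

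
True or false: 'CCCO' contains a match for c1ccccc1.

False

The pattern c1ccccc1 describes six aromatic carbons in a ring — a benzene ring.
The closest candidate here is a methyl group (-CH3), but no six-membered all-carbon aromatic ring is present. No other fragment satisfies the full query, so there is no match.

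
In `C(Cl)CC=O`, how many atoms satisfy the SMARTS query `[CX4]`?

2

The query [CX4] means: C with X4: aliphatic carbon with exactly 4 total connections (bonds + H).
Check the 5 heavy atoms by environment: 2× C (X4) → match; 1× Cl (X1) → no; 1× C (X3) → no; 1× O (X1) → no.
That gives 2 matching atoms.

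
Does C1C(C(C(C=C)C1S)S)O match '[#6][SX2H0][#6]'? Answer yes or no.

The pattern [#6][SX2H0][#6] describes an aliphatic sulfur bridging two carbons with no H on the sulfur — a thioether.
The closest candidate here is a thiol (-SH), but the sulfur has H1, not H0 bridging two carbons. No other fragment satisfies the full query, so there is no match.

No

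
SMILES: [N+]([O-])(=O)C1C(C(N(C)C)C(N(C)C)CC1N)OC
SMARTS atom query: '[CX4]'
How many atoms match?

The query [CX4] means: C with X4: aliphatic carbon with exactly 4 total connections (bonds + H).
Check the 18 heavy atoms by environment: 11× C (X4) → match; 1× O (X2) → no; 3× N (X3) → no; 1× N (charge +1, X3) → no; 1× O (charge -1, X1) → no; 1× O (X1) → no.
That gives 11 matching atoms.

11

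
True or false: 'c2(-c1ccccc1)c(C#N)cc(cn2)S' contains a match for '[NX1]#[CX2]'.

True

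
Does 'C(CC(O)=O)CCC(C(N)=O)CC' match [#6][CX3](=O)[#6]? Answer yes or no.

No

The pattern [#6][CX3](=O)[#6] describes a carbonyl carbon (no H) flanked by two carbons — a ketone.
The closest candidate here is a carboxylic acid group (-C(=O)OH), but one neighbour of the carbonyl carbon is O, not C. No other fragment satisfies the full query, so there is no match.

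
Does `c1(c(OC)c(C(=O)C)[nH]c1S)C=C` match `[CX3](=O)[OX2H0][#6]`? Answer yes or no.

No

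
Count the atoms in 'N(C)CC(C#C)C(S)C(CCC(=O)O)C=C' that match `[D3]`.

4

The query [D3] means: atom with exactly three heavy-atom neighbours.
Check the 16 heavy atoms by environment: 5× C (D2) → no; 4× C (D3) → match; 3× C (D1) → no; 1× N (D2) → no; 2× O (D1) → no; 1× S (D1) → no.
That gives 4 matching atoms.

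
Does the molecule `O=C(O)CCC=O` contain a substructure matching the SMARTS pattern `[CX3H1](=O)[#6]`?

Yes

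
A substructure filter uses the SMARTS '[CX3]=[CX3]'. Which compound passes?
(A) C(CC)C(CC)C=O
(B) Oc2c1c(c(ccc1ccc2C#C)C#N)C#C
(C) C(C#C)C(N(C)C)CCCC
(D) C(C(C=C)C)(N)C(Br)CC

[CX3]=[CX3] describes a non-aromatic C=C double bond between two sp2 carbons (an alkene).
(A) has an ethyl group (-CH2CH3) but its C-C bond is a single bond between CX4 carbons, not CX3=CX3.
(B) has an ethynyl group (-C#CH) but the C-C bond is a triple bond, not a double bond.
(C) has an ethyl group (-CH2CH3) but its C-C bond is a single bond between CX4 carbons, not CX3=CX3.
(D) contains a vinyl group (-CH=CH2), which satisfies every atom and bond constraint.
So the answer is (D).

D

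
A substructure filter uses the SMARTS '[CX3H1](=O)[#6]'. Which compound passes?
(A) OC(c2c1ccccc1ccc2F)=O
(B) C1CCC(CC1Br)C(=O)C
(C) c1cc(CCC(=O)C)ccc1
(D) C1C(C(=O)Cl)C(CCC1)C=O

D

[CX3H1](=O)[#6] describes an sp2 carbon with one H, double-bonded to O and single-bonded to carbon (an aldehyde).
(A) has a carboxylic acid group (-C(=O)OH) but the carbonyl carbon has H0 and is bonded to O, not H1.
(B) has an acetyl/ketone group (-C(=O)CH3) but the carbonyl carbon has H0 (two carbon neighbours), not H1.
(C) has an acetyl/ketone group (-C(=O)CH3) but the carbonyl carbon has H0 (two carbon neighbours), not H1.
(D) contains an aldehyde (-CHO), which satisfies every atom and bond constraint.
So the answer is (D).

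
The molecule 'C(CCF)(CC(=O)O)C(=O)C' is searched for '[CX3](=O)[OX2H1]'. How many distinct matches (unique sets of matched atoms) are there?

[CX3](=O)[OX2H1] is the SMARTS for a carboxylic acid: an sp2 carbon double-bonded to O and single-bonded to an -OH oxygen.
Exactly one fragment in the molecule meets all constraints, giving 1 match.

1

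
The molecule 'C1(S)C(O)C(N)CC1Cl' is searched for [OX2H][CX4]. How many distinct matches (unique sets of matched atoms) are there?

1

[OX2H][CX4] is the SMARTS for an aliphatic alcohol: a hydroxyl oxygen bound to an sp3 (X4) carbon.
Exactly one fragment in the molecule meets all constraints, giving 1 match.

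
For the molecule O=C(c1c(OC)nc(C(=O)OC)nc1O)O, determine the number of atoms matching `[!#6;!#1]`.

Check the 16 heavy atoms by environment: 2× n (aromatic) → match; 4× c (aromatic) → no; 4× C → no; 6× O → match.
Summing the matching environments: 2 + 6 = 8 matching atoms.

8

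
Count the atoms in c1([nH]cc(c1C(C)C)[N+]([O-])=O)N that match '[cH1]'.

1

The query [cH1] means: aromatic carbon bearing exactly one hydrogen.
Check the 12 heavy atoms by environment: 1× n (aromatic, H1) → no; 3× c (aromatic, H0) → no; 1× c (aromatic, H1) → match; 1× N (H2) → no; 1× N (charge +1, H0) → no; 1× O (charge -1, H0) → no; 1× O (H0) → no; 1× C (H1) → no; 2× C (H3) → no.
That gives 1 matching atom.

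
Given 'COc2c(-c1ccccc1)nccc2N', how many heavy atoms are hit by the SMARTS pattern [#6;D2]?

7

Check the 15 heavy atoms by environment: 1× n (aromatic, D2) → no; 7× c (aromatic, D2) → match; 4× c (aromatic, D3) → no; 1× N (D1) → no; 1× O (D2) → no; 1× C (D1) → no.
That gives 7 matching atoms.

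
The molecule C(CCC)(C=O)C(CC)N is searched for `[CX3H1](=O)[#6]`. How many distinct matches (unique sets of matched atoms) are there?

[CX3H1](=O)[#6] is the SMARTS for an aldehyde: an sp2 carbon with one H, double-bonded to O and single-bonded to carbon.
Exactly one fragment in the molecule meets all constraints, giving 1 match.

1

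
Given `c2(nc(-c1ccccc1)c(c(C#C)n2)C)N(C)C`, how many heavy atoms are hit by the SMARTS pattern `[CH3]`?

3

The query [CH3] means: aliphatic carbon with exactly three hydrogens.
Check the 18 heavy atoms by environment: 2× n (aromatic, H0) → no; 5× c (aromatic, H0) → no; 1× C (H0) → no; 1× C (H1) → no; 3× C (H3) → match; 5× c (aromatic, H1) → no; 1× N (H0) → no.
That gives 3 matching atoms.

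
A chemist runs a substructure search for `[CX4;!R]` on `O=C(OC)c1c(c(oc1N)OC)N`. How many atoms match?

2

The query [CX4;!R] means: aliphatic carbon with four total connections, not in a ring.
Check the 13 heavy atoms by environment: 1× o (aromatic, X2, in 5-ring) → no; 4× c (aromatic, X3, in 5-ring) → no; 2× O (X2, acyclic) → no; 2× C (X4, acyclic) → match; 2× N (X3, acyclic) → no; 1× C (X3, acyclic) → no; 1× O (X1, acyclic) → no.
That gives 2 matching atoms.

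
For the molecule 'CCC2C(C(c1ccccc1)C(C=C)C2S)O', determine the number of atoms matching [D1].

The query [D1] means: atom with exactly one heavy-atom neighbour (degree 1).
Check the 17 heavy atoms by environment: 5× C (D3) → no; 1× S (D1) → match; 2× C (D2) → no; 2× C (D1) → match; 1× O (D1) → match; 1× c (aromatic, D3) → no; 5× c (aromatic, D2) → no.
Summing the matching environments: 1 + 2 + 1 = 4 matching atoms.

4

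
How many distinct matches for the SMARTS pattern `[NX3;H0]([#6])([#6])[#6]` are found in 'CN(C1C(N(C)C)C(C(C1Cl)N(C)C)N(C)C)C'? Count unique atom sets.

4

[NX3;H0]([#6])([#6])[#6] is the SMARTS for a tertiary amine: a trivalent nitrogen with no H, bonded to three carbons.
The molecule carries 4 separate instances of a dimethylamino group (-N(CH3)2) meeting every constraint; each maps to a distinct set of atoms, giving 4 matches.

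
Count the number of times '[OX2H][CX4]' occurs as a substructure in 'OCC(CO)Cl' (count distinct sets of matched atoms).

[OX2H][CX4] is the SMARTS for an aliphatic alcohol: a hydroxyl oxygen bound to an sp3 (X4) carbon.
The molecule carries 2 separate instances of a hydroxyl group (-OH) meeting every constraint; each maps to a distinct set of atoms, giving 2 matches.

2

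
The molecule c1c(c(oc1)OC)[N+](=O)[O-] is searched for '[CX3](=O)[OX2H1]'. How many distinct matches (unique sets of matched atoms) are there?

0

[CX3](=O)[OX2H1] is the SMARTS for a carboxylic acid: an sp2 carbon double-bonded to O and single-bonded to an -OH oxygen.
No fragment in the molecule satisfies every constraint, giving 0 matches.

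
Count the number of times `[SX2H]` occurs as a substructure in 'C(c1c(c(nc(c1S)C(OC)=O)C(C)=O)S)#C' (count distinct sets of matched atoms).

2

[SX2H] is the SMARTS for a thiol: an aliphatic sulfur with two connections, one being H.
The molecule carries 2 separate instances of a thiol (-SH) meeting every constraint; each maps to a distinct set of atoms, giving 2 matches.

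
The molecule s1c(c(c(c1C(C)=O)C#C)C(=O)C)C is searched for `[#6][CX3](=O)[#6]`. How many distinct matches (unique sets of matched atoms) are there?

2

[#6][CX3](=O)[#6] is the SMARTS for a ketone: a carbonyl carbon (no H) flanked by two carbons.
The molecule carries 2 separate instances of an acetyl/ketone group (-C(=O)CH3) meeting every constraint; each maps to a distinct set of atoms, giving 2 matches.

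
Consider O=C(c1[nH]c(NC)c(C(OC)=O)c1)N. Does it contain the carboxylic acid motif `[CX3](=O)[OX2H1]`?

No

The pattern [CX3](=O)[OX2H1] describes an sp2 carbon double-bonded to O and single-bonded to an -OH oxygen — a carboxylic acid.
The closest candidate here is a methyl-ester group (-C(=O)OCH3), but the singly-bonded O has no H (OX2H0, not OX2H1). No other fragment satisfies the full query, so there is no match.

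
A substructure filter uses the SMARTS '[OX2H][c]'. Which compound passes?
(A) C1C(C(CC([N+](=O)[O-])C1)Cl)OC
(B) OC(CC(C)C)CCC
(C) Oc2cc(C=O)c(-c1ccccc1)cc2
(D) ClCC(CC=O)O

C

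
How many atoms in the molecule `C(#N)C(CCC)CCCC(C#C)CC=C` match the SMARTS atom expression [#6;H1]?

4

The query [#6;H1] means: any carbon bearing exactly one hydrogen.
Check the 15 heavy atoms by environment: 7× C (H2) → no; 4× C (H1) → match; 2× C (H0) → no; 1× N (H0) → no; 1× C (H3) → no.
That gives 4 matching atoms.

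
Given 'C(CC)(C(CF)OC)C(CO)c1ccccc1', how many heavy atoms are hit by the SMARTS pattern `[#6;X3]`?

6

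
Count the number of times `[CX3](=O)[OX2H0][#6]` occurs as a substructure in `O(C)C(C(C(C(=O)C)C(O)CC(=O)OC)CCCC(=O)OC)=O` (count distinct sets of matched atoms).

[CX3](=O)[OX2H0][#6] is the SMARTS for an ester: a carbonyl carbon bonded to an oxygen that is itself bonded to carbon (no H on that O).
The molecule carries 3 separate instances of a methyl-ester group (-C(=O)OCH3) meeting every constraint; each maps to a distinct set of atoms, giving 3 matches.

3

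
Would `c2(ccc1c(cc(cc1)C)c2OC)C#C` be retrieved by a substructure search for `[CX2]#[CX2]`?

Yes

The pattern [CX2]#[CX2] describes a carbon-carbon triple bond — an alkyne.
The molecule carries an ethynyl group (-C#CH), whose atoms satisfy every constraint of the query, so the pattern matches.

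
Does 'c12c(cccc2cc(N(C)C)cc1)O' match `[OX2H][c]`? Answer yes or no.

The pattern [OX2H][c] describes a hydroxyl oxygen attached to an aromatic carbon — a phenol.
The molecule carries a hydroxyl group (-OH), whose atoms satisfy every constraint of the query, so the pattern matches.

Yes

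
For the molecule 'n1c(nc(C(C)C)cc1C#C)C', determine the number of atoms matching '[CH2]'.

0

Check the 12 heavy atoms by environment: 2× n (aromatic, H0) → no; 3× c (aromatic, H0) → no; 1× c (aromatic, H1) → no; 3× C (H3) → no; 2× C (H1) → no; 1× C (H0) → no.
No environment satisfies the query, so 0 matching atoms.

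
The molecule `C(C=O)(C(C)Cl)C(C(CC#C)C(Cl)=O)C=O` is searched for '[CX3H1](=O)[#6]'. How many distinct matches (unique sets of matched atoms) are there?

2

[CX3H1](=O)[#6] is the SMARTS for an aldehyde: an sp2 carbon with one H, double-bonded to O and single-bonded to carbon.
The molecule carries 2 separate instances of an aldehyde (-CHO) meeting every constraint; each maps to a distinct set of atoms, giving 2 matches.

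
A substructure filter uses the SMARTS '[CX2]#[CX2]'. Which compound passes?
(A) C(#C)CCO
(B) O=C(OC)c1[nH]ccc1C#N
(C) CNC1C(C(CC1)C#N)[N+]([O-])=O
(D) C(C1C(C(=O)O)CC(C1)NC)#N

[CX2]#[CX2] describes a carbon-carbon triple bond (an alkyne).
(A) contains an ethynyl group (-C#CH), which satisfies every atom and bond constraint.
(B) has a nitrile (-C#N) but the triple bond is C#N, not C#C.
(C) has a nitrile (-C#N) but the triple bond is C#N, not C#C.
(D) has a nitrile (-C#N) but the triple bond is C#N, not C#C.
So the answer is (A).

A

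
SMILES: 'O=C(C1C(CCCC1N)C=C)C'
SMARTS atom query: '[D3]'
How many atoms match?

The query [D3] means: atom with exactly three heavy-atom neighbours.
Check the 12 heavy atoms by environment: 4× C (D2) → no; 4× C (D3) → match; 2× C (D1) → no; 1× O (D1) → no; 1× N (D1) → no.
That gives 4 matching atoms.

4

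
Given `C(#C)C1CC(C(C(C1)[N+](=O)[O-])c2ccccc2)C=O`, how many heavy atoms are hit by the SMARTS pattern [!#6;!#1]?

4

The query [!#6;!#1] means: not carbon and not hydrogen — any heteroatom.
Check the 19 heavy atoms by environment: 9× C → no; 1× N (charge +1) → match; 1× O (charge -1) → match; 2× O → match; 6× c (aromatic) → no.
Summing the matching environments: 1 + 1 + 2 = 4 matching atoms.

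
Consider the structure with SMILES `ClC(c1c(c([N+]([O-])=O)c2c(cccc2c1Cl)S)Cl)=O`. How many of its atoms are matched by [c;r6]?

10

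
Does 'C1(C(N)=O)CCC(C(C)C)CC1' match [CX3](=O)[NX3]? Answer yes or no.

Yes

The pattern [CX3](=O)[NX3] describes a carbonyl carbon bonded to a trivalent nitrogen — an amide.
The molecule carries a primary amide (-C(=O)NH2), whose atoms satisfy every constraint of the query, so the pattern matches.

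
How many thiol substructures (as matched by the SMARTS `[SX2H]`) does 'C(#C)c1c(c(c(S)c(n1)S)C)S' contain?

3

[SX2H] is the SMARTS for a thiol: an aliphatic sulfur with two connections, one being H.
The molecule carries 3 separate instances of a thiol (-SH) meeting every constraint; each maps to a distinct set of atoms, giving 3 matches.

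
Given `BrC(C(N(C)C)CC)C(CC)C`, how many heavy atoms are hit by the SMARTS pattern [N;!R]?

Check the 12 heavy atoms by environment: 10× C (acyclic) → no; 1× N (acyclic) → match; 1× Br (acyclic) → no.
That gives 1 matching atom.

1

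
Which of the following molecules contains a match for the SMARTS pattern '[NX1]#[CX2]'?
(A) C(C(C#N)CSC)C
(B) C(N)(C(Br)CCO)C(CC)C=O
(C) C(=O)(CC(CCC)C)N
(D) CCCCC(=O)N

A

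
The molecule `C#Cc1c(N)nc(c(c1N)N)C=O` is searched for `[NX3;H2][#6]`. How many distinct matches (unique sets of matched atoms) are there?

3

[NX3;H2][#6] is the SMARTS for a primary amine: a trivalent nitrogen with two H attached to carbon.
The molecule carries 3 separate instances of a primary amino group (-NH2) meeting every constraint; each maps to a distinct set of atoms, giving 3 matches.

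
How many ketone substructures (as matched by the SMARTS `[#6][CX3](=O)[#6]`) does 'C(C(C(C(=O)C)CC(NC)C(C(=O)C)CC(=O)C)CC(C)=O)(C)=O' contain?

5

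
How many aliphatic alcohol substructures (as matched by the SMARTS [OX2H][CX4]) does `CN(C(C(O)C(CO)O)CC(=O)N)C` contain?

3

[OX2H][CX4] is the SMARTS for an aliphatic alcohol: a hydroxyl oxygen bound to an sp3 (X4) carbon.
The molecule carries 3 separate instances of a hydroxyl group (-OH) meeting every constraint; each maps to a distinct set of atoms, giving 3 matches.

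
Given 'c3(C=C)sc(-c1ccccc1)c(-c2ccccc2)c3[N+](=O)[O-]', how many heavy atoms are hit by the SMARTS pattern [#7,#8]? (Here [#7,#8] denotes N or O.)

3

The query [#7,#8] means: nitrogen or oxygen (comma = OR).
Check the 22 heavy atoms by environment: 1× s (aromatic) → no; 16× c (aromatic) → no; 1× N (charge +1) → match; 1× O (charge -1) → match; 1× O → match; 2× C → no.
Summing the matching environments: 1 + 1 + 1 = 3 matching atoms.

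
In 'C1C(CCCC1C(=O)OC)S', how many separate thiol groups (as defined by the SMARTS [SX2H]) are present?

1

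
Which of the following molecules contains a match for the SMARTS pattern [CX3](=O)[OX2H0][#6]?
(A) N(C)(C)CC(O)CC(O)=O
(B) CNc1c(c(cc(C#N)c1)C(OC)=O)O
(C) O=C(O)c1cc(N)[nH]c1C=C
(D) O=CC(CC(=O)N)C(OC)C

B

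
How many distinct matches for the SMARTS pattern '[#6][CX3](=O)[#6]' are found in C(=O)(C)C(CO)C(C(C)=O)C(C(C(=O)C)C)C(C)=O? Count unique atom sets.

4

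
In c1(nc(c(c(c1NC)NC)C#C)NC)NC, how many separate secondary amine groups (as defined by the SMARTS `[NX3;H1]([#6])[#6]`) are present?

4

[NX3;H1]([#6])[#6] is the SMARTS for a secondary amine: a trivalent nitrogen with one H, bonded to two carbons.
The molecule carries 4 separate instances of an N-methylamino group (-NHCH3) meeting every constraint; each maps to a distinct set of atoms, giving 4 matches.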